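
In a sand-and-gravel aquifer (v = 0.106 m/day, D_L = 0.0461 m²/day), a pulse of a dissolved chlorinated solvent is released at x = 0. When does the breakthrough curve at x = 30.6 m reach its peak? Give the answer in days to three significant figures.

For the 1D instantaneous-source solution, setting ∂C/∂t = 0 at fixed x gives v²t² + 2Dt − x² = 0, so t = (√(D² + v²x²) − D)/v².
√(D² + v²x²) = √(0.0461² + 0.106² × 30.6²) = 3.244; v² = 0.011236.
t = (3.244 − 0.0461)/0.011236 = 285 days (vs. the pure-advection estimate x/v = 289 d).

285 days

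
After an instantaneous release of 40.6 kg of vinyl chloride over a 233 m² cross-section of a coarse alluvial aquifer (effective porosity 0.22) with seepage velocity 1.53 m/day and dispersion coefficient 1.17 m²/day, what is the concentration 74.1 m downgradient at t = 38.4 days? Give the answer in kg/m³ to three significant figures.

0.00899 kg/m³

For an instantaneous plane source, C(x,t) = M/(n_e·A·√(4πDt)) · exp(−(x−vt)²/(4Dt)), with n_e·A the pore (flow) area.
Plume center vt = 1.53 × 38.4 = 58.752 m, so the well at 74.1 m is 15.348 m downgradient of the peak.
√(4πDt) = 23.76 m, giving peak height M/(n_e·A·√(4πDt)) = 40.6/(0.22 × 233 × 23.76) = 0.03334 kg/m³.
(x−vt)²/(4Dt) = (15.348)²/(4 × 1.17 × 38.4) = 1.311; exp(−1.311) = 0.2696.
C = 0.03334 × 0.2696 = 0.00899 kg/m³.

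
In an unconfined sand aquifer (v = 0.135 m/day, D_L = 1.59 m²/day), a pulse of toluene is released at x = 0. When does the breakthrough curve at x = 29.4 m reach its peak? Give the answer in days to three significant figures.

For the 1D instantaneous-source solution, setting ∂C/∂t = 0 at fixed x gives v²t² + 2Dt − x² = 0, so t = (√(D² + v²x²) − D)/v².
√(D² + v²x²) = √(1.59² + 0.135² × 29.4²) = 4.276; v² = 0.018225.
t = (4.276 − 1.59)/0.018225 = 147 days (vs. the pure-advection estimate x/v = 218 d).

147 days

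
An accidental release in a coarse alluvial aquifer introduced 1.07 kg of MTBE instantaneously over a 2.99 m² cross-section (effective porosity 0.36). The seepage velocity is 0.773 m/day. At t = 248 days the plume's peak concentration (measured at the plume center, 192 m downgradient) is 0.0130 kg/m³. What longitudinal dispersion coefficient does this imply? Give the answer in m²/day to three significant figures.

At the plume center C_max = M/(n_e·A·√(4πDt)), so D = M²/(4πt·(n_e·A·C_max)²).
n_e·A·C_max = 0.36 × 2.99 × 0.0130 = 0.01399 kg/m.
D = 1.07²/(4π × 248 × 0.01399²) = 1.88 m²/day.

1.88 m²/day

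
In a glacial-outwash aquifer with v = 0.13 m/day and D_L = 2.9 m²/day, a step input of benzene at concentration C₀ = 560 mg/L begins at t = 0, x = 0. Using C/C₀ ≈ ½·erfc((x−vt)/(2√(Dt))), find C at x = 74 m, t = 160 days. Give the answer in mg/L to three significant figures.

For a continuous step input, C/C₀ ≈ ½·erfc((x−vt)/(2√(Dt))).
vt = 0.13 × 160 = 20.8 m and 2√(Dt) = 2√(2.9 × 160) = 43.08 m.
Argument (x−vt)/(2√(Dt)) = (74 − 20.8)/43.08 = 1.235; ½·erfc(1.235) = 0.04036.
C = 560 × 0.04036 = 22.6 mg/L.

22.6 mg/L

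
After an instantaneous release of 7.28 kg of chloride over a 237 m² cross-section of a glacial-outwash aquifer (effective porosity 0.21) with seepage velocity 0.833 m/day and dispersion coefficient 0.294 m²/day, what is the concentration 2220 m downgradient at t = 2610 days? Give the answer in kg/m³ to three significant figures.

For an instantaneous plane source, C(x,t) = M/(n_e·A·√(4πDt)) · exp(−(x−vt)²/(4Dt)), with n_e·A the pore (flow) area.
Plume center vt = 0.833 × 2610 = 2174.13 m, so the well at 2220 m is 45.87 m downgradient of the peak.
√(4πDt) = 98.20 m, giving peak height M/(n_e·A·√(4πDt)) = 7.28/(0.21 × 237 × 98.20) = 0.001490 kg/m³.
(x−vt)²/(4Dt) = (45.87)²/(4 × 0.294 × 2610) = 0.6855; exp(−0.6855) = 0.5038.
C = 0.001490 × 0.5038 = 0.000751 kg/m³.

0.000751 kg/m³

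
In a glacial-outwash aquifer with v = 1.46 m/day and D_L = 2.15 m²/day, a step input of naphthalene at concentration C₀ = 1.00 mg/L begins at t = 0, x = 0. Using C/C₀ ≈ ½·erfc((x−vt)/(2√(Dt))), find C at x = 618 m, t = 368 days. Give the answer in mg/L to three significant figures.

For a continuous step input, C/C₀ ≈ ½·erfc((x−vt)/(2√(Dt))).
vt = 1.46 × 368 = 537.28 m and 2√(Dt) = 2√(2.15 × 368) = 56.26 m.
Argument (x−vt)/(2√(Dt)) = (618 − 537.28)/56.26 = 1.435; ½·erfc(1.435) = 0.02121.
C = 1.00 × 0.02121 = 0.0212 mg/L.

0.0212 mg/L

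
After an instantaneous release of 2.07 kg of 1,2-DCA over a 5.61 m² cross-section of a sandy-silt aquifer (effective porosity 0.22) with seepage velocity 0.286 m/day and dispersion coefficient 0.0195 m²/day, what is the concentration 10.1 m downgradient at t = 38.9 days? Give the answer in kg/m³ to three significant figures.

0.384 kg/m³

For an instantaneous plane source, C(x,t) = M/(n_e·A·√(4πDt)) · exp(−(x−vt)²/(4Dt)), with n_e·A the pore (flow) area.
Plume center vt = 0.286 × 38.9 = 11.1254 m, so the well at 10.1 m is 1.0254 m upgradient of the peak.
√(4πDt) = 3.087 m, giving peak height M/(n_e·A·√(4πDt)) = 2.07/(0.22 × 5.61 × 3.087) = 0.5433 kg/m³.
(x−vt)²/(4Dt) = (-1.0254)²/(4 × 0.0195 × 38.9) = 0.3465; exp(−0.3465) = 0.7072.
C = 0.5433 × 0.7072 = 0.384 kg/m³.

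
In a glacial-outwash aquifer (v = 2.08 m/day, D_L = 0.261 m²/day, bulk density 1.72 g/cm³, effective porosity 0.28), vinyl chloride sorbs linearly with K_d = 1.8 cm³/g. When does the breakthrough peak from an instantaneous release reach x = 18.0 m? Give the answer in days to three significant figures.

104 days

Retardation factor R = 1 + ρ_b·K_d/n = 1 + 1.72 × 1.8/0.28 = 12.06.
Sorption retards both mechanisms: v_R = v/R = 0.1725 m/day, D_R = D/R = 0.02164 m²/day.
Peak time from v_R²t² + 2D_R t − x² = 0: t = (√(D_R² + v_R²x²) − D_R)/v_R².
√(D_R² + v_R²x²) = √(0.02164² + 0.1725² × 18.0²) = 3.105; v_R² = 0.02976.
t = (3.105 − 0.02164)/0.02976 = 104 days.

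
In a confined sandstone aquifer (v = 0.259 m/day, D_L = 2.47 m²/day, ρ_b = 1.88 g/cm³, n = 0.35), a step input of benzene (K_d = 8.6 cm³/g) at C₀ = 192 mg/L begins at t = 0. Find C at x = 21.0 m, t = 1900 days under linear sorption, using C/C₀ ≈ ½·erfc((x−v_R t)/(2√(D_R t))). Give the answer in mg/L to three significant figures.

Retardation factor R = 1 + ρ_b·K_d/n = 1 + 1.88 × 8.6/0.35 = 47.19.
Sorption retards both mechanisms: v_R = v/R = 0.005488 m/day, D_R = D/R = 0.05234 m²/day.
v_R·t = 0.005488 × 1900 = 10.4272 m; 2√(D_R t) = 19.94 m; argument = (21.0 − 10.4272)/19.94 = 0.5302.
C = C₀ × ½·erfc(0.5302) = 192 × 0.2267 = 43.5 mg/L.

43.5 mg/L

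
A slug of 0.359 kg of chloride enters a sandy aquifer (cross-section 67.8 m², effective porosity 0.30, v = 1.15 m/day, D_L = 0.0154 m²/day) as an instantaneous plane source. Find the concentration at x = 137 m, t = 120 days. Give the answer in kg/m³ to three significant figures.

For an instantaneous plane source, C(x,t) = M/(n_e·A·√(4πDt)) · exp(−(x−vt)²/(4Dt)), with n_e·A the pore (flow) area.
Plume center vt = 1.15 × 120 = 138 m, so the well at 137 m is 1 m upgradient of the peak.
√(4πDt) = 4.819 m, giving peak height M/(n_e·A·√(4πDt)) = 0.359/(0.30 × 67.8 × 4.819) = 0.003663 kg/m³.
(x−vt)²/(4Dt) = (-1)²/(4 × 0.0154 × 120) = 0.1353; exp(−0.1353) = 0.8735.
C = 0.003663 × 0.8735 = 0.00320 kg/m³.

0.00320 kg/m³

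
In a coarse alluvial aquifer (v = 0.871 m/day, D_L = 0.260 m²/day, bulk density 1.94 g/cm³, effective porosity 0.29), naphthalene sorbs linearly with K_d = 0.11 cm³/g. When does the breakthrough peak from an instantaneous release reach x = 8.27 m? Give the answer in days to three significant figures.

15.9 days

Retardation factor R = 1 + ρ_b·K_d/n = 1 + 1.94 × 0.11/0.29 = 1.736.
Sorption retards both mechanisms: v_R = v/R = 0.5017 m/day, D_R = D/R = 0.1498 m²/day.
Peak time from v_R²t² + 2D_R t − x² = 0: t = (√(D_R² + v_R²x²) − D_R)/v_R².
√(D_R² + v_R²x²) = √(0.1498² + 0.5017² × 8.27²) = 4.152; v_R² = 0.2517.
t = (4.152 − 0.1498)/0.2517 = 15.9 days.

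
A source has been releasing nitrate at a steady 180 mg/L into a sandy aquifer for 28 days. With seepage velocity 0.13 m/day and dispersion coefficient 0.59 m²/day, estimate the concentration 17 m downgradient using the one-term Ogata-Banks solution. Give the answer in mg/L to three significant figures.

1.81 mg/L

For a continuous step input, C/C₀ ≈ ½·erfc((x−vt)/(2√(Dt))).
vt = 0.13 × 28 = 3.64 m and 2√(Dt) = 2√(0.59 × 28) = 8.129 m.
Argument (x−vt)/(2√(Dt)) = (17 − 3.64)/8.129 = 1.643; ½·erfc(1.643) = 0.01007.
C = 180 × 0.01007 = 1.81 mg/L.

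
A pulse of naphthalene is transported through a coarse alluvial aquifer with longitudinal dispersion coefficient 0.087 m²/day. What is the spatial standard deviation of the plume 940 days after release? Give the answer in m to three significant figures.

Dispersive spreading gives a Gaussian with σ² = 2Dt; advection only shifts the center.
σ = √(2 × 0.087 × 940) = 12.8 m.

12.8 m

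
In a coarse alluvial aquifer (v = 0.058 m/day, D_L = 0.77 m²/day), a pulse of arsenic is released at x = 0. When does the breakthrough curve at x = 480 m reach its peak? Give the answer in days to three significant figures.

For the 1D instantaneous-source solution, setting ∂C/∂t = 0 at fixed x gives v²t² + 2Dt − x² = 0, so t = (√(D² + v²x²) − D)/v².
√(D² + v²x²) = √(0.77² + 0.058² × 480²) = 27.85; v² = 0.003364.
t = (27.85 − 0.77)/0.003364 = 8050 days (vs. the pure-advection estimate x/v = 8280 d).

8050 days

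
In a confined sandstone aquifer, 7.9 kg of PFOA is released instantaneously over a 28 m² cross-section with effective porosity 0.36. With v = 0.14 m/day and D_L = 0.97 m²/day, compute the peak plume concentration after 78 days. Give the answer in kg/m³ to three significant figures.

The peak of an instantaneous 1D plume sits at x = vt; there the Gaussian factor is 1 and C_max = M/(n_e·A·√(4πDt)), where n_e·A is the pore area the mass is dissolved in.
√(4πDt) = √(4π × 0.97 × 78) = 30.83 m, so C_max = 7.9/(0.36 × 28 × 30.83) = 0.0254 kg/m³.

0.0254 kg/m³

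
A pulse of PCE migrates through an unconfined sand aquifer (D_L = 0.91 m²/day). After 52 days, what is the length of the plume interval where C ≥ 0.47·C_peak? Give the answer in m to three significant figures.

23.9 m

The plume is Gaussian with σ = √(2Dt) = √(2 × 0.91 × 52) = 9.728 m.
C/C_peak = exp(−Δx²/(2σ²)) = 0.47 ⇒ Δx = σ·√(−2 ln 0.47) = 9.728 × 1.229 = 11.96 m.
Width = 2Δx = 23.9 m.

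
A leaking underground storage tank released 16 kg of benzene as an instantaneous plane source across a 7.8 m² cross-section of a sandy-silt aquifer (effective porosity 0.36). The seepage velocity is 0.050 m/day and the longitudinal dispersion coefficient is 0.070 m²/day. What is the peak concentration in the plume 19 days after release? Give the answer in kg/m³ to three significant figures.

The peak of an instantaneous 1D plume sits at x = vt; there the Gaussian factor is 1 and C_max = M/(n_e·A·√(4πDt)), where n_e·A is the pore area the mass is dissolved in.
√(4πDt) = √(4π × 0.070 × 19) = 4.088 m, so C_max = 16/(0.36 × 7.8 × 4.088) = 1.39 kg/m³.

1.39 kg/m³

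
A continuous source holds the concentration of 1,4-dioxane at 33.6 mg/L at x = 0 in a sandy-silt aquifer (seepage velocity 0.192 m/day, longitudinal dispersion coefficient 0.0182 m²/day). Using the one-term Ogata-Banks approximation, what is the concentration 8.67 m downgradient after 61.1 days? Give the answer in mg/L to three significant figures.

For a continuous step input, C/C₀ ≈ ½·erfc((x−vt)/(2√(Dt))).
vt = 0.192 × 61.1 = 11.7312 m and 2√(Dt) = 2√(0.0182 × 61.1) = 2.109 m.
Argument (x−vt)/(2√(Dt)) = (8.67 − 11.7312)/2.109 = -1.451; ½·erfc(-1.451) = 0.9799.
C = 33.6 × 0.9799 = 32.9 mg/L.

32.9 mg/L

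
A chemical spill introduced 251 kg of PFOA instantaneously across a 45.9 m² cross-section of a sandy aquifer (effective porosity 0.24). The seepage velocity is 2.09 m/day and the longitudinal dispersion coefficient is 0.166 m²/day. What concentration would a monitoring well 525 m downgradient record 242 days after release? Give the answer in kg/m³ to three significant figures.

For an instantaneous plane source, C(x,t) = M/(n_e·A·√(4πDt)) · exp(−(x−vt)²/(4Dt)), with n_e·A the pore (flow) area.
Plume center vt = 2.09 × 242 = 505.78 m, so the well at 525 m is 19.22 m downgradient of the peak.
√(4πDt) = 22.47 m, giving peak height M/(n_e·A·√(4πDt)) = 251/(0.24 × 45.9 × 22.47) = 1.014 kg/m³.
(x−vt)²/(4Dt) = (19.22)²/(4 × 0.166 × 242) = 2.299; exp(−2.299) = 0.1004.
C = 1.014 × 0.1004 = 0.102 kg/m³.

0.102 kg/m³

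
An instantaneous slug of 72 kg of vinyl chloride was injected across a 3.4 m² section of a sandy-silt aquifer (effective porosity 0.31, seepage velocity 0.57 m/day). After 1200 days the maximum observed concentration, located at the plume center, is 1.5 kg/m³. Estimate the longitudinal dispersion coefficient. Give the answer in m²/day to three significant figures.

At the plume center C_max = M/(n_e·A·√(4πDt)), so D = M²/(4πt·(n_e·A·C_max)²).
n_e·A·C_max = 0.31 × 3.4 × 1.5 = 1.581 kg/m.
D = 72²/(4π × 1200 × 1.581²) = 0.138 m²/day.

0.138 m²/day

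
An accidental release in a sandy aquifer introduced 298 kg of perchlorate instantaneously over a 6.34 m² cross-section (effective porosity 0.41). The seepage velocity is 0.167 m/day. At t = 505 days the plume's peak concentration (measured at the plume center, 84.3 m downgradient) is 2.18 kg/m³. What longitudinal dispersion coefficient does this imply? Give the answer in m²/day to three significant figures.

0.436 m²/day

At the plume center C_max = M/(n_e·A·√(4πDt)), so D = M²/(4πt·(n_e·A·C_max)²).
n_e·A·C_max = 0.41 × 6.34 × 2.18 = 5.667 kg/m.
D = 298²/(4π × 505 × 5.667²) = 0.436 m²/day.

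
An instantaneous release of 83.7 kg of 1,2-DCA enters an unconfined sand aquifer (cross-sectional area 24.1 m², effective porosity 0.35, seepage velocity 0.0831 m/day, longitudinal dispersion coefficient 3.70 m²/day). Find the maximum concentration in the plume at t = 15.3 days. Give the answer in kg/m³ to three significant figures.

The peak of an instantaneous 1D plume sits at x = vt; there the Gaussian factor is 1 and C_max = M/(n_e·A·√(4πDt)), where n_e·A is the pore area the mass is dissolved in.
√(4πDt) = √(4π × 3.70 × 15.3) = 26.67 m, so C_max = 83.7/(0.35 × 24.1 × 26.67) = 0.372 kg/m³.

0.372 kg/m³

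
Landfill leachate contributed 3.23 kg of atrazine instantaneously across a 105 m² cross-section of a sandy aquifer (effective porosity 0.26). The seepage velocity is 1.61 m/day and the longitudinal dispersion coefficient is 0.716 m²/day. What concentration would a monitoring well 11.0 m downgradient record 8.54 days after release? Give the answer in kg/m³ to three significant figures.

For an instantaneous plane source, C(x,t) = M/(n_e·A·√(4πDt)) · exp(−(x−vt)²/(4Dt)), with n_e·A the pore (flow) area.
Plume center vt = 1.61 × 8.54 = 13.7494 m, so the well at 11.0 m is 2.7494 m upgradient of the peak.
√(4πDt) = 8.766 m, giving peak height M/(n_e·A·√(4πDt)) = 3.23/(0.26 × 105 × 8.766) = 0.01350 kg/m³.
(x−vt)²/(4Dt) = (-2.7494)²/(4 × 0.716 × 8.54) = 0.3091; exp(−0.3091) = 0.7341.
C = 0.01350 × 0.7341 = 0.00991 kg/m³.

0.00991 kg/m³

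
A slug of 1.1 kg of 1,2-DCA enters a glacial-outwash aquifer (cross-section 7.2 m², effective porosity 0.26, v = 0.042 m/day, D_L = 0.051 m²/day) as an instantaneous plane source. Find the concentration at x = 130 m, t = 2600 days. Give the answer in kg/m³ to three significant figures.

0.00637 kg/m³

For an instantaneous plane source, C(x,t) = M/(n_e·A·√(4πDt)) · exp(−(x−vt)²/(4Dt)), with n_e·A the pore (flow) area.
Plume center vt = 0.042 × 2600 = 109.2 m, so the well at 130 m is 20.8 m downgradient of the peak.
√(4πDt) = 40.82 m, giving peak height M/(n_e·A·√(4πDt)) = 1.1/(0.26 × 7.2 × 40.82) = 0.01440 kg/m³.
(x−vt)²/(4Dt) = (20.8)²/(4 × 0.051 × 2600) = 0.8157; exp(−0.8157) = 0.4423.
C = 0.01440 × 0.4423 = 0.00637 kg/m³.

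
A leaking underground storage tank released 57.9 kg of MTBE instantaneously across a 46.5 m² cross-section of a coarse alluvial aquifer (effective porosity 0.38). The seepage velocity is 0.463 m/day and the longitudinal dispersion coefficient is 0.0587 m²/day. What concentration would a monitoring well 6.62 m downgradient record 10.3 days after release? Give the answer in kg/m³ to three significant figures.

0.288 kg/m³

For an instantaneous plane source, C(x,t) = M/(n_e·A·√(4πDt)) · exp(−(x−vt)²/(4Dt)), with n_e·A the pore (flow) area.
Plume center vt = 0.463 × 10.3 = 4.7689 m, so the well at 6.62 m is 1.8511 m downgradient of the peak.
√(4πDt) = 2.756 m, giving peak height M/(n_e·A·√(4πDt)) = 57.9/(0.38 × 46.5 × 2.756) = 1.189 kg/m³.
(x−vt)²/(4Dt) = (1.8511)²/(4 × 0.0587 × 10.3) = 1.417; exp(−1.417) = 0.2424.
C = 1.189 × 0.2424 = 0.288 kg/m³.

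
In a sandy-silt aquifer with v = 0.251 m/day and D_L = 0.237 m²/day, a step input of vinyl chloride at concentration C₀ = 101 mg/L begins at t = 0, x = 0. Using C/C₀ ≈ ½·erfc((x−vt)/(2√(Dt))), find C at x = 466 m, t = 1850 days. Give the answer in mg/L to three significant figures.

For a continuous step input, C/C₀ ≈ ½·erfc((x−vt)/(2√(Dt))).
vt = 0.251 × 1850 = 464.35 m and 2√(Dt) = 2√(0.237 × 1850) = 41.88 m.
Argument (x−vt)/(2√(Dt)) = (466 − 464.35)/41.88 = 0.03940; ½·erfc(0.03940) = 0.4778.
C = 101 × 0.4778 = 48.3 mg/L.

48.3 mg/L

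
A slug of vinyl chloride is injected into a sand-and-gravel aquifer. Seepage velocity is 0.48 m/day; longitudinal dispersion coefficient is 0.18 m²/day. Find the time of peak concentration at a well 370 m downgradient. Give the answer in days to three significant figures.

For the 1D instantaneous-source solution, setting ∂C/∂t = 0 at fixed x gives v²t² + 2Dt − x² = 0, so t = (√(D² + v²x²) − D)/v².
√(D² + v²x²) = √(0.18² + 0.48² × 370²) = 177.6; v² = 0.2304.
t = (177.6 − 0.18)/0.2304 = 770 days (vs. the pure-advection estimate x/v = 771 d).

770 days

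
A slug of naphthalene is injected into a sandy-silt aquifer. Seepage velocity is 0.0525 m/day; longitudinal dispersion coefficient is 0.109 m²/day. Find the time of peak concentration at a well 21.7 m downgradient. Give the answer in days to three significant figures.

For the 1D instantaneous-source solution, setting ∂C/∂t = 0 at fixed x gives v²t² + 2Dt − x² = 0, so t = (√(D² + v²x²) − D)/v².
√(D² + v²x²) = √(0.109² + 0.0525² × 21.7²) = 1.144; v² = 0.00275625.
t = (1.144 − 0.109)/0.00275625 = 376 days (vs. the pure-advection estimate x/v = 413 d).

376 days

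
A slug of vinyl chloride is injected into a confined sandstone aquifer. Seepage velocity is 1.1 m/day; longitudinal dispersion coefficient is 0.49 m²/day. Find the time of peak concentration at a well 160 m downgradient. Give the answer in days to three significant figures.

For the 1D instantaneous-source solution, setting ∂C/∂t = 0 at fixed x gives v²t² + 2Dt − x² = 0, so t = (√(D² + v²x²) − D)/v².
√(D² + v²x²) = √(0.49² + 1.1² × 160²) = 176.0; v² = 1.21.
t = (176.0 − 0.49)/1.21 = 145 days (vs. the pure-advection estimate x/v = 145 d).

145 days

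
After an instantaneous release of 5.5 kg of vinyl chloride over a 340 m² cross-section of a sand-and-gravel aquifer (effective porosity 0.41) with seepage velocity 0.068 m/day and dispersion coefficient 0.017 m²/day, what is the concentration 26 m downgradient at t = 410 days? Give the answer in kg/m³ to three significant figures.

For an instantaneous plane source, C(x,t) = M/(n_e·A·√(4πDt)) · exp(−(x−vt)²/(4Dt)), with n_e·A the pore (flow) area.
Plume center vt = 0.068 × 410 = 27.88 m, so the well at 26 m is 1.88 m upgradient of the peak.
√(4πDt) = 9.359 m, giving peak height M/(n_e·A·√(4πDt)) = 5.5/(0.41 × 340 × 9.359) = 0.004216 kg/m³.
(x−vt)²/(4Dt) = (-1.88)²/(4 × 0.017 × 410) = 0.1268; exp(−0.1268) = 0.8809.
C = 0.004216 × 0.8809 = 0.00371 kg/m³.

0.00371 kg/m³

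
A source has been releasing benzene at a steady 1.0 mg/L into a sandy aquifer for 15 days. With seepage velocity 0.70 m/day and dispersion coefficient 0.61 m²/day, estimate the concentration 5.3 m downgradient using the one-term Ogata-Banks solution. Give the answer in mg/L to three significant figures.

For a continuous step input, C/C₀ ≈ ½·erfc((x−vt)/(2√(Dt))).
vt = 0.70 × 15 = 10.5 m and 2√(Dt) = 2√(0.61 × 15) = 6.050 m.
Argument (x−vt)/(2√(Dt)) = (5.3 − 10.5)/6.050 = -0.8595; ½·erfc(-0.8595) = 0.8879.
C = 1.0 × 0.8879 = 0.888 mg/L.

0.888 mg/L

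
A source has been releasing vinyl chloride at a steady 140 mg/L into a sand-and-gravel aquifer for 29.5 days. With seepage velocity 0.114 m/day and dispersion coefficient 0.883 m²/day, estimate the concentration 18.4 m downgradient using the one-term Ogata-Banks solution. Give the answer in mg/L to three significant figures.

For a continuous step input, C/C₀ ≈ ½·erfc((x−vt)/(2√(Dt))).
vt = 0.114 × 29.5 = 3.363 m and 2√(Dt) = 2√(0.883 × 29.5) = 10.21 m.
Argument (x−vt)/(2√(Dt)) = (18.4 − 3.363)/10.21 = 1.473; ½·erfc(1.473) = 0.01862.
C = 140 × 0.01862 = 2.61 mg/L.

2.61 mg/L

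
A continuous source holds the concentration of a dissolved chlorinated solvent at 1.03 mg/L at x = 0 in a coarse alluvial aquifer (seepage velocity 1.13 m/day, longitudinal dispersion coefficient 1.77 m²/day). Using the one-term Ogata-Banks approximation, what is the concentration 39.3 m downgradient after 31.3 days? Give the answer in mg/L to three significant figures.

0.365 mg/L

For a continuous step input, C/C₀ ≈ ½·erfc((x−vt)/(2√(Dt))).
vt = 1.13 × 31.3 = 35.369 m and 2√(Dt) = 2√(1.77 × 31.3) = 14.89 m.
Argument (x−vt)/(2√(Dt)) = (39.3 − 35.369)/14.89 = 0.2640; ½·erfc(0.2640) = 0.3544.
C = 1.03 × 0.3544 = 0.365 mg/L.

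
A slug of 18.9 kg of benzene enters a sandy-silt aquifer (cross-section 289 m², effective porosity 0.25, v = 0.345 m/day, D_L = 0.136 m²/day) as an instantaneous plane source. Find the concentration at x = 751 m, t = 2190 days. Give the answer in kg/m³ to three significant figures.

0.00420 kg/m³

For an instantaneous plane source, C(x,t) = M/(n_e·A·√(4πDt)) · exp(−(x−vt)²/(4Dt)), with n_e·A the pore (flow) area.
Plume center vt = 0.345 × 2190 = 755.55 m, so the well at 751 m is 4.55 m upgradient of the peak.
√(4πDt) = 61.18 m, giving peak height M/(n_e·A·√(4πDt)) = 18.9/(0.25 × 289 × 61.18) = 0.004276 kg/m³.
(x−vt)²/(4Dt) = (-4.55)²/(4 × 0.136 × 2190) = 0.01738; exp(−0.01738) = 0.9828.
C = 0.004276 × 0.9828 = 0.00420 kg/m³.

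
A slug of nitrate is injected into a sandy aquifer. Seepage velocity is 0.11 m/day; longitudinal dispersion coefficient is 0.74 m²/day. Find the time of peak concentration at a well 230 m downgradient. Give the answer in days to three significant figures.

For the 1D instantaneous-source solution, setting ∂C/∂t = 0 at fixed x gives v²t² + 2Dt − x² = 0, so t = (√(D² + v²x²) − D)/v².
√(D² + v²x²) = √(0.74² + 0.11² × 230²) = 25.31; v² = 0.0121.
t = (25.31 − 0.74)/0.0121 = 2030 days (vs. the pure-advection estimate x/v = 2090 d).

2030 days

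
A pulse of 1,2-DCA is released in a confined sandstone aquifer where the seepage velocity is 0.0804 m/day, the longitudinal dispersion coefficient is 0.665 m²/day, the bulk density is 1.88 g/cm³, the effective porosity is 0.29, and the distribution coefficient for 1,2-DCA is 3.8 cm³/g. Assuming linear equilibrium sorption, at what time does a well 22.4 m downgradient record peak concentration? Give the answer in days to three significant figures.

Retardation factor R = 1 + ρ_b·K_d/n = 1 + 1.88 × 3.8/0.29 = 25.63.
Sorption retards both mechanisms: v_R = v/R = 0.003137 m/day, D_R = D/R = 0.02595 m²/day.
Peak time from v_R²t² + 2D_R t − x² = 0: t = (√(D_R² + v_R²x²) − D_R)/v_R².
√(D_R² + v_R²x²) = √(0.02595² + 0.003137² × 22.4²) = 0.07491; v_R² = 9.841e-06.
t = (0.07491 − 0.02595)/9.841e-06 = 4980 days.

4980 days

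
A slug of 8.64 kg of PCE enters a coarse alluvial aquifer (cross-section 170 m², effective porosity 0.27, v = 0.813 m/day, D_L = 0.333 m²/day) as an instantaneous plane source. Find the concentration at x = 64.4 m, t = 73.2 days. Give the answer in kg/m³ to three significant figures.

For an instantaneous plane source, C(x,t) = M/(n_e·A·√(4πDt)) · exp(−(x−vt)²/(4Dt)), with n_e·A the pore (flow) area.
Plume center vt = 0.813 × 73.2 = 59.5116 m, so the well at 64.4 m is 4.8884 m downgradient of the peak.
√(4πDt) = 17.50 m, giving peak height M/(n_e·A·√(4πDt)) = 8.64/(0.27 × 170 × 17.50) = 0.01076 kg/m³.
(x−vt)²/(4Dt) = (4.8884)²/(4 × 0.333 × 73.2) = 0.2451; exp(−0.2451) = 0.7826.
C = 0.01076 × 0.7826 = 0.00842 kg/m³.

0.00842 kg/m³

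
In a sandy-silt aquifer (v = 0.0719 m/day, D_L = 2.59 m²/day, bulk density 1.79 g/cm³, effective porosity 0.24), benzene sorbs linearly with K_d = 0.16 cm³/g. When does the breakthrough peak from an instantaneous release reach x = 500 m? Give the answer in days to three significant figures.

14200 days

Retardation factor R = 1 + ρ_b·K_d/n = 1 + 1.79 × 0.16/0.24 = 2.193.
Sorption retards both mechanisms: v_R = v/R = 0.03279 m/day, D_R = D/R = 1.181 m²/day.
Peak time from v_R²t² + 2D_R t − x² = 0: t = (√(D_R² + v_R²x²) − D_R)/v_R².
√(D_R² + v_R²x²) = √(1.181² + 0.03279² × 500²) = 16.44; v_R² = 0.001075.
t = (16.44 − 1.181)/0.001075 = 14200 days.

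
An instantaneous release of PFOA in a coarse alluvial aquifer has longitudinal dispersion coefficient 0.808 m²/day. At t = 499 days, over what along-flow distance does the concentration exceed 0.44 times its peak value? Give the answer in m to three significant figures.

72.8 m

The plume is Gaussian with σ = √(2Dt) = √(2 × 0.808 × 499) = 28.40 m.
C/C_peak = exp(−Δx²/(2σ²)) = 0.44 ⇒ Δx = σ·√(−2 ln 0.44) = 28.40 × 1.281 = 36.38 m.
Width = 2Δx = 72.8 m.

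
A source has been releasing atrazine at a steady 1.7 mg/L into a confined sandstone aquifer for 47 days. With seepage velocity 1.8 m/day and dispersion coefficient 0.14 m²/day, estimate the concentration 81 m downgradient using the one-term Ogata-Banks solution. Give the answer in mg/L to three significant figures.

1.43 mg/L

For a continuous step input, C/C₀ ≈ ½·erfc((x−vt)/(2√(Dt))).
vt = 1.8 × 47 = 84.6 m and 2√(Dt) = 2√(0.14 × 47) = 5.130 m.
Argument (x−vt)/(2√(Dt)) = (81 − 84.6)/5.130 = -0.7018; ½·erfc(-0.7018) = 0.8395.
C = 1.7 × 0.8395 = 1.43 mg/L.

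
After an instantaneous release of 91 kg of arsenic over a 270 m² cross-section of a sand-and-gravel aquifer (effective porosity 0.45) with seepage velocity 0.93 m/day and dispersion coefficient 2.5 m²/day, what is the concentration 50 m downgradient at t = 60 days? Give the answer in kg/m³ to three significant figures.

For an instantaneous plane source, C(x,t) = M/(n_e·A·√(4πDt)) · exp(−(x−vt)²/(4Dt)), with n_e·A the pore (flow) area.
Plume center vt = 0.93 × 60 = 55.8 m, so the well at 50 m is 5.8 m upgradient of the peak.
√(4πDt) = 43.42 m, giving peak height M/(n_e·A·√(4πDt)) = 91/(0.45 × 270 × 43.42) = 0.01725 kg/m³.
(x−vt)²/(4Dt) = (-5.8)²/(4 × 2.5 × 60) = 0.05607; exp(−0.05607) = 0.9455.
C = 0.01725 × 0.9455 = 0.0163 kg/m³.

0.0163 kg/m³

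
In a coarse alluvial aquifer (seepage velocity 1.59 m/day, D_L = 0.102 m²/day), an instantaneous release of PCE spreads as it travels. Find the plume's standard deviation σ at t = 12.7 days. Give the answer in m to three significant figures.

1.61 m

Dispersive spreading gives a Gaussian with σ² = 2Dt; advection only shifts the center.
σ = √(2 × 0.102 × 12.7) = 1.61 m.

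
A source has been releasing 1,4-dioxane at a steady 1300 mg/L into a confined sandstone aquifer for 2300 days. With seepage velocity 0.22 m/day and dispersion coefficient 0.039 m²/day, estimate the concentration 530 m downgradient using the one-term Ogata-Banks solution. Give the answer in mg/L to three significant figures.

47.6 mg/L

For a continuous step input, C/C₀ ≈ ½·erfc((x−vt)/(2√(Dt))).
vt = 0.22 × 2300 = 506 m and 2√(Dt) = 2√(0.039 × 2300) = 18.94 m.
Argument (x−vt)/(2√(Dt)) = (530 − 506)/18.94 = 1.267; ½·erfc(1.267) = 0.03658.
C = 1300 × 0.03658 = 47.6 mg/L.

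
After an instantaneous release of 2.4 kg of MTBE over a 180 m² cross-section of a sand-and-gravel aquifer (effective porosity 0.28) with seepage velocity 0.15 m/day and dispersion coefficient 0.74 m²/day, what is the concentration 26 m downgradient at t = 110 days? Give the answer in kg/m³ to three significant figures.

For an instantaneous plane source, C(x,t) = M/(n_e·A·√(4πDt)) · exp(−(x−vt)²/(4Dt)), with n_e·A the pore (flow) area.
Plume center vt = 0.15 × 110 = 16.5 m, so the well at 26 m is 9.5 m downgradient of the peak.
√(4πDt) = 31.98 m, giving peak height M/(n_e·A·√(4πDt)) = 2.4/(0.28 × 180 × 31.98) = 0.001489 kg/m³.
(x−vt)²/(4Dt) = (9.5)²/(4 × 0.74 × 110) = 0.2772; exp(−0.2772) = 0.7579.
C = 0.001489 × 0.7579 = 0.00113 kg/m³.

0.00113 kg/m³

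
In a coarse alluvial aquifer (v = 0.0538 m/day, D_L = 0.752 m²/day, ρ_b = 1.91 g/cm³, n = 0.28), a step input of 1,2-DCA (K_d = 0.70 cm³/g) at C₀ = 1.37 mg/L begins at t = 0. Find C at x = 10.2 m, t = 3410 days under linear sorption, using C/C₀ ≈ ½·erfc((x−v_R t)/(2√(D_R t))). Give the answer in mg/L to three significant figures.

1.05 mg/L

Retardation factor R = 1 + ρ_b·K_d/n = 1 + 1.91 × 0.70/0.28 = 5.775.
Sorption retards both mechanisms: v_R = v/R = 0.009316 m/day, D_R = D/R = 0.1302 m²/day.
v_R·t = 0.009316 × 3410 = 31.76756 m; 2√(D_R t) = 42.14 m; argument = (10.2 − 31.76756)/42.14 = -0.5118.
C = C₀ × ½·erfc(-0.5118) = 1.37 × 0.7654 = 1.05 mg/L.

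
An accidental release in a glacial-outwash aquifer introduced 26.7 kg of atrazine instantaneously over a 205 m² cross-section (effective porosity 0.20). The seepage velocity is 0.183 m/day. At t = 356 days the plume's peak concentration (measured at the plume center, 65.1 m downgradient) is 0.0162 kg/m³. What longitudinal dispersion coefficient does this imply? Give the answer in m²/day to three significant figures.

At the plume center C_max = M/(n_e·A·√(4πDt)), so D = M²/(4πt·(n_e·A·C_max)²).
n_e·A·C_max = 0.20 × 205 × 0.0162 = 0.6642 kg/m.
D = 26.7²/(4π × 356 × 0.6642²) = 0.361 m²/day.

0.361 m²/day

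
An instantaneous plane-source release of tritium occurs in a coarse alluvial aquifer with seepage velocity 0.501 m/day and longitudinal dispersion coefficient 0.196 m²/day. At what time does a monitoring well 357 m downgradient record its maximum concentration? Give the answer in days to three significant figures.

For the 1D instantaneous-source solution, setting ∂C/∂t = 0 at fixed x gives v²t² + 2Dt − x² = 0, so t = (√(D² + v²x²) − D)/v².
√(D² + v²x²) = √(0.196² + 0.501² × 357²) = 178.9; v² = 0.251001.
t = (178.9 − 0.196)/0.251001 = 712 days (vs. the pure-advection estimate x/v = 713 d).

712 days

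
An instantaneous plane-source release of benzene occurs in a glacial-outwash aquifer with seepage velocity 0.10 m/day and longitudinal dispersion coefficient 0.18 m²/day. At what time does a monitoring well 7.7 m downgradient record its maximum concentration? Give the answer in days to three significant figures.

61.1 days

For the 1D instantaneous-source solution, setting ∂C/∂t = 0 at fixed x gives v²t² + 2Dt − x² = 0, so t = (√(D² + v²x²) − D)/v².
√(D² + v²x²) = √(0.18² + 0.10² × 7.7²) = 0.7908; v² = 0.01.
t = (0.7908 − 0.18)/0.01 = 61.1 days (vs. the pure-advection estimate x/v = 77.0 d).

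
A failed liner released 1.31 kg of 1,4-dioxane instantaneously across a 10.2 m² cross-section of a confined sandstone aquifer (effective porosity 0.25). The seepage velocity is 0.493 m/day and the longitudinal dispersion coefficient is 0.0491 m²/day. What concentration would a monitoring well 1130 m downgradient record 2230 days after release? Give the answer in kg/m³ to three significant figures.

0.00163 kg/m³

For an instantaneous plane source, C(x,t) = M/(n_e·A·√(4πDt)) · exp(−(x−vt)²/(4Dt)), with n_e·A the pore (flow) area.
Plume center vt = 0.493 × 2230 = 1099.39 m, so the well at 1130 m is 30.61 m downgradient of the peak.
√(4πDt) = 37.09 m, giving peak height M/(n_e·A·√(4πDt)) = 1.31/(0.25 × 10.2 × 37.09) = 0.01385 kg/m³.
(x−vt)²/(4Dt) = (30.61)²/(4 × 0.0491 × 2230) = 2.139; exp(−2.139) = 0.1178.
C = 0.01385 × 0.1178 = 0.00163 kg/m³.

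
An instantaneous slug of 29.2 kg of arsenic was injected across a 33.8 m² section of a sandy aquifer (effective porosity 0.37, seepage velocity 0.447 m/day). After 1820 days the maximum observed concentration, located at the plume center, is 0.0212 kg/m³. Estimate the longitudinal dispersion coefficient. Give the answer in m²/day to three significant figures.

0.530 m²/day

At the plume center C_max = M/(n_e·A·√(4πDt)), so D = M²/(4πt·(n_e·A·C_max)²).
n_e·A·C_max = 0.37 × 33.8 × 0.0212 = 0.2651 kg/m.
D = 29.2²/(4π × 1820 × 0.2651²) = 0.530 m²/day.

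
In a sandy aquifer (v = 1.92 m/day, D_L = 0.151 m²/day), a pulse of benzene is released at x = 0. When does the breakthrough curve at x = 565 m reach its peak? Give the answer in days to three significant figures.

294 days

For the 1D instantaneous-source solution, setting ∂C/∂t = 0 at fixed x gives v²t² + 2Dt − x² = 0, so t = (√(D² + v²x²) − D)/v².
√(D² + v²x²) = √(0.151² + 1.92² × 565²) = 1085; v² = 3.6864.
t = (1085 − 0.151)/3.6864 = 294 days (vs. the pure-advection estimate x/v = 294 d).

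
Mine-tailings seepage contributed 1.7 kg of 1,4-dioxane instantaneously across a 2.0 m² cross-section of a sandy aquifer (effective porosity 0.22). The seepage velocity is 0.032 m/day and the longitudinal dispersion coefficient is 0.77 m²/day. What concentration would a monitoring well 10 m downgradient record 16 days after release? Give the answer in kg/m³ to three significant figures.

0.0500 kg/m³

For an instantaneous plane source, C(x,t) = M/(n_e·A·√(4πDt)) · exp(−(x−vt)²/(4Dt)), with n_e·A the pore (flow) area.
Plume center vt = 0.032 × 16 = 0.512 m, so the well at 10 m is 9.488 m downgradient of the peak.
√(4πDt) = 12.44 m, giving peak height M/(n_e·A·√(4πDt)) = 1.7/(0.22 × 2.0 × 12.44) = 0.3106 kg/m³.
(x−vt)²/(4Dt) = (9.488)²/(4 × 0.77 × 16) = 1.827; exp(−1.827) = 0.1609.
C = 0.3106 × 0.1609 = 0.0500 kg/m³.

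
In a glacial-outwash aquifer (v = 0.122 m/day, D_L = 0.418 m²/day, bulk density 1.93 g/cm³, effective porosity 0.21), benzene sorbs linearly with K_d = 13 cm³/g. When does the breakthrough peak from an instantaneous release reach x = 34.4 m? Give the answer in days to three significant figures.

Retardation factor R = 1 + ρ_b·K_d/n = 1 + 1.93 × 13/0.21 = 120.5.
Sorption retards both mechanisms: v_R = v/R = 0.001012 m/day, D_R = D/R = 0.003469 m²/day.
Peak time from v_R²t² + 2D_R t − x² = 0: t = (√(D_R² + v_R²x²) − D_R)/v_R².
√(D_R² + v_R²x²) = √(0.003469² + 0.001012² × 34.4²) = 0.03499; v_R² = 1.024e-06.
t = (0.03499 − 0.003469)/1.024e-06 = 30800 days.

30800 days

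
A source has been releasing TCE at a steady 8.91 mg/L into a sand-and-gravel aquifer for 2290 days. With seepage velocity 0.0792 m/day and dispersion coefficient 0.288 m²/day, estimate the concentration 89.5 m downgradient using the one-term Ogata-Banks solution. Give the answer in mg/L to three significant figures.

8.86 mg/L

For a continuous step input, C/C₀ ≈ ½·erfc((x−vt)/(2√(Dt))).
vt = 0.0792 × 2290 = 181.368 m and 2√(Dt) = 2√(0.288 × 2290) = 51.36 m.
Argument (x−vt)/(2√(Dt)) = (89.5 − 181.368)/51.36 = -1.789; ½·erfc(-1.789) = 0.9943.
C = 8.91 × 0.9943 = 8.86 mg/L.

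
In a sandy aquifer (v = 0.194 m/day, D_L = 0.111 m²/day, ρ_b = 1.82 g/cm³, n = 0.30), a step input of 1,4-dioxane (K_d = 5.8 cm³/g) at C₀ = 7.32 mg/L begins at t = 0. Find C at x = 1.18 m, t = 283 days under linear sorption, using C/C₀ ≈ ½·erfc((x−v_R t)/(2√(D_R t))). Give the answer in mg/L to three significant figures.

4.40 mg/L

Retardation factor R = 1 + ρ_b·K_d/n = 1 + 1.82 × 5.8/0.30 = 36.19.
Sorption retards both mechanisms: v_R = v/R = 0.005361 m/day, D_R = D/R = 0.003067 m²/day.
v_R·t = 0.005361 × 283 = 1.517163 m; 2√(D_R t) = 1.863 m; argument = (1.18 − 1.517163)/1.863 = -0.1810.
C = C₀ × ½·erfc(-0.1810) = 7.32 × 0.6010 = 4.40 mg/L.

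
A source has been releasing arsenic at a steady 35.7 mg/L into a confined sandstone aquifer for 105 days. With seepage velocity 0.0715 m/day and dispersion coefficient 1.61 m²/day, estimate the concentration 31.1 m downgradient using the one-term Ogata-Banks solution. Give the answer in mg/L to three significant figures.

For a continuous step input, C/C₀ ≈ ½·erfc((x−vt)/(2√(Dt))).
vt = 0.0715 × 105 = 7.5075 m and 2√(Dt) = 2√(1.61 × 105) = 26.00 m.
Argument (x−vt)/(2√(Dt)) = (31.1 − 7.5075)/26.00 = 0.9074; ½·erfc(0.9074) = 0.09970.
C = 35.7 × 0.09970 = 3.56 mg/L.

3.56 mg/L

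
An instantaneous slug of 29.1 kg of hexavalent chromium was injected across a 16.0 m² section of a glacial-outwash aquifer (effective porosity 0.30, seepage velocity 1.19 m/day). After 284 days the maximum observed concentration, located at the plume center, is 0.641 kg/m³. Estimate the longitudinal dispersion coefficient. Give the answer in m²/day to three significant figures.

0.0251 m²/day

At the plume center C_max = M/(n_e·A·√(4πDt)), so D = M²/(4πt·(n_e·A·C_max)²).
n_e·A·C_max = 0.30 × 16.0 × 0.641 = 3.077 kg/m.
D = 29.1²/(4π × 284 × 3.077²) = 0.0251 m²/day.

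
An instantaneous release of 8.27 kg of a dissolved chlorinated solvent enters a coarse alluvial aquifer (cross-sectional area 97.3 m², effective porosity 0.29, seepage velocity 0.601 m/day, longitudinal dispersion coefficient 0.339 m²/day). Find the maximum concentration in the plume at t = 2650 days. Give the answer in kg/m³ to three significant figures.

0.00276 kg/m³

The peak of an instantaneous 1D plume sits at x = vt; there the Gaussian factor is 1 and C_max = M/(n_e·A·√(4πDt)), where n_e·A is the pore area the mass is dissolved in.
√(4πDt) = √(4π × 0.339 × 2650) = 106.2 m, so C_max = 8.27/(0.29 × 97.3 × 106.2) = 0.00276 kg/m³.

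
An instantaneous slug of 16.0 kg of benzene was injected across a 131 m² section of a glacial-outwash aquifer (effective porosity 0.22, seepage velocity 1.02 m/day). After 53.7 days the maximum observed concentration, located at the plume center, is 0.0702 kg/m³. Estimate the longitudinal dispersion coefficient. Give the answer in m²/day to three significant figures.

At the plume center C_max = M/(n_e·A·√(4πDt)), so D = M²/(4πt·(n_e·A·C_max)²).
n_e·A·C_max = 0.22 × 131 × 0.0702 = 2.023 kg/m.
D = 16.0²/(4π × 53.7 × 2.023²) = 0.0927 m²/day.

0.0927 m²/day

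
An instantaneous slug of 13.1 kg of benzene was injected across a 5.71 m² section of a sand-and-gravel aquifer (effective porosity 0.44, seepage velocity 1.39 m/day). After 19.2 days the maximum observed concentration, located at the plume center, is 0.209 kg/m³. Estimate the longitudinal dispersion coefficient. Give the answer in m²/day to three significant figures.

2.58 m²/day

At the plume center C_max = M/(n_e·A·√(4πDt)), so D = M²/(4πt·(n_e·A·C_max)²).
n_e·A·C_max = 0.44 × 5.71 × 0.209 = 0.5251 kg/m.
D = 13.1²/(4π × 19.2 × 0.5251²) = 2.58 m²/day.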